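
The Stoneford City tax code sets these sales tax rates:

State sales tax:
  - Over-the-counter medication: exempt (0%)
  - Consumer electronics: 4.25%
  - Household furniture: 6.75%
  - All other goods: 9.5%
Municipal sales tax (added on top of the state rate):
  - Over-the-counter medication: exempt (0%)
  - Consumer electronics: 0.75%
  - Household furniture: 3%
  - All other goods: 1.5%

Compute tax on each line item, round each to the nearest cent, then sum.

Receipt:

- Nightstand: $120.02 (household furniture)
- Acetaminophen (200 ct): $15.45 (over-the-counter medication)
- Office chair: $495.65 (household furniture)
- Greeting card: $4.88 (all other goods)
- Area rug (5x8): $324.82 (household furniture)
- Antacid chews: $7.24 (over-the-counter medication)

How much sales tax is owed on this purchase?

$92.24

Nightstand $120.02: household furniture → 6.75% + 3% municipal = 9.75% → $11.70
Acetaminophen (200 ct) $15.45: over-the-counter medication → 0% + 0% municipal = 0% → $0.00
Office chair $495.65: household furniture → 6.75% + 3% municipal = 9.75% → $48.33
Greeting card $4.88: all other goods → 9.5% + 1.5% municipal = 11% → $0.54
Area rug (5x8) $324.82: household furniture → 6.75% + 3% municipal = 9.75% → $31.67
Antacid chews $7.24: over-the-counter medication → 0% + 0% municipal = 0% → $0.00
Total tax = $11.70 + $48.33 + $0.54 + $31.67 = $92.24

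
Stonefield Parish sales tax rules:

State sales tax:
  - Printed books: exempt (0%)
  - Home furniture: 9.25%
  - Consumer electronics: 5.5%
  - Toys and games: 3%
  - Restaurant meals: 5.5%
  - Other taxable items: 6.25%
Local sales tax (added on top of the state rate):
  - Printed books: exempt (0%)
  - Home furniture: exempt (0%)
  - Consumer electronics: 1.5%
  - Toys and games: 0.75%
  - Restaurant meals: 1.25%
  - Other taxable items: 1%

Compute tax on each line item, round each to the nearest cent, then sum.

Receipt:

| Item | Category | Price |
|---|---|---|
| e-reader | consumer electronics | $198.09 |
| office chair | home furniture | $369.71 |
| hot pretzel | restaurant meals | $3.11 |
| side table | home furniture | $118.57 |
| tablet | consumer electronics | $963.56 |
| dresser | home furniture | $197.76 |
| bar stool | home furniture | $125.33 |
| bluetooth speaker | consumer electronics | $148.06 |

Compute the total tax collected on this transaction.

E-reader $198.09: consumer electronics → 5.5% + 1.5% local = 7% → $13.87
Office chair $369.71: home furniture → 9.25% + 0% local = 9.25% → $34.20
Hot pretzel $3.11: restaurant meals → 5.5% + 1.25% local = 6.75% → $0.21
Side table $118.57: home furniture → 9.25% + 0% local = 9.25% → $10.97
Tablet $963.56: consumer electronics → 5.5% + 1.5% local = 7% → $67.45
Dresser $197.76: home furniture → 9.25% + 0% local = 9.25% → $18.29
Bar stool $125.33: home furniture → 9.25% + 0% local = 9.25% → $11.59
Bluetooth speaker $148.06: consumer electronics → 5.5% + 1.5% local = 7% → $10.36
Total tax = $13.87 + $34.20 + $0.21 + $10.97 + $67.45 + $18.29 + $11.59 + $10.36 = $166.94

$166.94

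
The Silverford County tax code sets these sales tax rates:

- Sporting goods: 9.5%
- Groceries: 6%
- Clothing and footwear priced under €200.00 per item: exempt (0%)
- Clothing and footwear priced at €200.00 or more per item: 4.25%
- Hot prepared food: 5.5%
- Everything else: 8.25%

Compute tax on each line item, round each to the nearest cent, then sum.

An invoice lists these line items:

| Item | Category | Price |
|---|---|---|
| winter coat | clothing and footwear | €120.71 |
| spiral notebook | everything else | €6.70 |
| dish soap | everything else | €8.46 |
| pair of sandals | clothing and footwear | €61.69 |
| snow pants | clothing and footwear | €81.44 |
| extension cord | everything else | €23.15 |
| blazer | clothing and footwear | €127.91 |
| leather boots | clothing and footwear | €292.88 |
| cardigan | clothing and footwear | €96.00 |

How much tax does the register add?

Winter coat €120.71: clothing and footwear, under €200.00 → 0% → €0.00
Spiral notebook €6.70: everything else → 8.25% → €0.55
Dish soap €8.46: everything else → 8.25% → €0.70
Pair of sandals €61.69: clothing and footwear, under €200.00 → 0% → €0.00
Snow pants €81.44: clothing and footwear, under €200.00 → 0% → €0.00
Extension cord €23.15: everything else → 8.25% → €1.91
Blazer €127.91: clothing and footwear, under €200.00 → 0% → €0.00
Leather boots €292.88: clothing and footwear, €200.00 or more → 4.25% → €12.45
Cardigan €96.00: clothing and footwear, under €200.00 → 0% → €0.00
Total tax = €0.55 + €0.70 + €1.91 + €12.45 = €15.61

€15.61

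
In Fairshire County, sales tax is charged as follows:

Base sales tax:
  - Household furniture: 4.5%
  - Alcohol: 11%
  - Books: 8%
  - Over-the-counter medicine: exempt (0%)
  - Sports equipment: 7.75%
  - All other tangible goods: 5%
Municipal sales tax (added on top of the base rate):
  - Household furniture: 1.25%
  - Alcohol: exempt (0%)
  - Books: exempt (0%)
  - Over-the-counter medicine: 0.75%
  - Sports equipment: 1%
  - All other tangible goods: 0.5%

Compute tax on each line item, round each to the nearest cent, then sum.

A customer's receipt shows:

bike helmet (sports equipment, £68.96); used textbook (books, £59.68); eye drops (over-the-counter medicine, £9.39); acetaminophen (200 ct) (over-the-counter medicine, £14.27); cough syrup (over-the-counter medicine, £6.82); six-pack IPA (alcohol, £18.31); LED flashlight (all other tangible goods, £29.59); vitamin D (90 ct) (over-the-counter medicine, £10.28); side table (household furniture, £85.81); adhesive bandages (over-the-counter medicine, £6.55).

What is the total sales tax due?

Bike helmet £68.96: sports equipment → 7.75% + 1% municipal = 8.75% → £6.03
Used textbook £59.68: books → 8% + 0% municipal = 8% → £4.77
Eye drops £9.39: over-the-counter medicine → 0% + 0.75% municipal = 0.75% → £0.07
Acetaminophen (200 ct) £14.27: over-the-counter medicine → 0% + 0.75% municipal = 0.75% → £0.11
Cough syrup £6.82: over-the-counter medicine → 0% + 0.75% municipal = 0.75% → £0.05
Six-pack IPA £18.31: alcohol → 11% + 0% municipal = 11% → £2.01
LED flashlight £29.59: all other tangible goods → 5% + 0.5% municipal = 5.5% → £1.63
Vitamin D (90 ct) £10.28: over-the-counter medicine → 0% + 0.75% municipal = 0.75% → £0.08
Side table £85.81: household furniture → 4.5% + 1.25% municipal = 5.75% → £4.93
Adhesive bandages £6.55: over-the-counter medicine → 0% + 0.75% municipal = 0.75% → £0.05
Total tax = £6.03 + £4.77 + £0.07 + £0.11 + £0.05 + £2.01 + £1.63 + £0.08 + £4.93 + £0.05 = £19.73

£19.73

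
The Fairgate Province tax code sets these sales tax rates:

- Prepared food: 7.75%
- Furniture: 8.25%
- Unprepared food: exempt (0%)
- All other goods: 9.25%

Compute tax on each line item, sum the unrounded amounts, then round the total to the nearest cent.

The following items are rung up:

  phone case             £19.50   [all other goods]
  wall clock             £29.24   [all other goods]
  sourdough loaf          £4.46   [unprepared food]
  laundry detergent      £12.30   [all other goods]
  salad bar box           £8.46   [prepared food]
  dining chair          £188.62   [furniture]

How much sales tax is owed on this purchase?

Phone case £19.50: all other goods → 9.25% → £1.80375
Wall clock £29.24: all other goods → 9.25% → £2.7047
Sourdough loaf £4.46: unprepared food → 0% → £0.00
Laundry detergent £12.30: all other goods → 9.25% → £1.13775
Salad bar box £8.46: prepared food → 7.75% → £0.65565
Dining chair £188.62: furniture → 8.25% → £15.56115
Unrounded tax sum = £21.863 → £21.86

£21.86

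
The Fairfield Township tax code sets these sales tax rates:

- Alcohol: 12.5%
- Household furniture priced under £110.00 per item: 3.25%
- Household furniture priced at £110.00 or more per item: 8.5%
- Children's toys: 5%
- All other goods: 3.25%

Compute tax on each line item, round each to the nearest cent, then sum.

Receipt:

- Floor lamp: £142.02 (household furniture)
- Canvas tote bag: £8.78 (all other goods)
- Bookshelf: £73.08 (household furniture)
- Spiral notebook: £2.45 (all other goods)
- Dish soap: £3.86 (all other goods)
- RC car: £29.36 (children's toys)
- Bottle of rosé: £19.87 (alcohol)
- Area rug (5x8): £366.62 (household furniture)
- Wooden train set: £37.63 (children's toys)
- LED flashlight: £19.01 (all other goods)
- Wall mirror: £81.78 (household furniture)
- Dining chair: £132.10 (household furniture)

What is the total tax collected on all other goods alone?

Canvas tote bag £8.78: all other goods → 3.25% → £0.29
Spiral notebook £2.45: all other goods → 3.25% → £0.08
Dish soap £3.86: all other goods → 3.25% → £0.13
LED flashlight £19.01: all other goods → 3.25% → £0.62
Tax on all other goods = £0.29 + £0.08 + £0.13 + £0.62 = £1.12

£1.12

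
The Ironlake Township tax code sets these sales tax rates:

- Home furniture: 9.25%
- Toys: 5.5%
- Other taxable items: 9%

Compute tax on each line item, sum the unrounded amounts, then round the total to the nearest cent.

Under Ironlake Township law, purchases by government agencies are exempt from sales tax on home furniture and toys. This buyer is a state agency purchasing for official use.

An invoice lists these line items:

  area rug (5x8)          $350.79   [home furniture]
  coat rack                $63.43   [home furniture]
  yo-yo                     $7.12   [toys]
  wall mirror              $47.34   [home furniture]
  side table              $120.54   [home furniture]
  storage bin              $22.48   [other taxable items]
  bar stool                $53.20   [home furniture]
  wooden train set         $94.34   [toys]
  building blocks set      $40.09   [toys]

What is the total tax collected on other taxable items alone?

Storage bin $22.48: other taxable items → 9% → $2.0232
Tax on other taxable items: unrounded sum = $2.0232 → $2.02

$2.02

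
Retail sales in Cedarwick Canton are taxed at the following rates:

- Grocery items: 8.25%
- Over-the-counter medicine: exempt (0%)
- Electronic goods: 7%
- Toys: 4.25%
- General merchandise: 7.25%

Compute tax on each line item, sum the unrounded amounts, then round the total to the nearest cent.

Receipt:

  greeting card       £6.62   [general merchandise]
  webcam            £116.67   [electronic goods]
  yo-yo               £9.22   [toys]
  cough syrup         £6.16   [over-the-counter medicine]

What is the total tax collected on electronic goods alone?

Webcam £116.67: electronic goods → 7% → £8.1669
Tax on electronic goods: unrounded sum = £8.1669 → £8.17

£8.17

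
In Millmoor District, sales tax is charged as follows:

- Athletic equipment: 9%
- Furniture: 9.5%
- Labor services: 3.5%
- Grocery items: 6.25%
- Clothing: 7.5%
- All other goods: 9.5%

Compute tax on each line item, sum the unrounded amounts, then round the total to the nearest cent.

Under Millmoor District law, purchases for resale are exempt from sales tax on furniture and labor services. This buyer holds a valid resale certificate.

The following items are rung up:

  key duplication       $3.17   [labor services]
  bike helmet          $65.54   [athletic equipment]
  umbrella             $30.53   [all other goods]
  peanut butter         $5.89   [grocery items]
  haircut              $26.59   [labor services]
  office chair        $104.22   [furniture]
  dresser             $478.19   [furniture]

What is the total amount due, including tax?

$723.30

Key duplication $3.17: labor services, buyer-exempt → 0% → $0.00
Bike helmet $65.54: athletic equipment → 9% → $5.8986
Umbrella $30.53: all other goods → 9.5% → $2.90035
Peanut butter $5.89: grocery items → 6.25% → $0.368125
Haircut $26.59: labor services, buyer-exempt → 0% → $0.00
Office chair $104.22: furniture, buyer-exempt → 0% → $0.00
Dresser $478.19: furniture, buyer-exempt → 0% → $0.00
Subtotal = $714.13; unrounded tax = $9.167075 → $9.17; total due = $723.30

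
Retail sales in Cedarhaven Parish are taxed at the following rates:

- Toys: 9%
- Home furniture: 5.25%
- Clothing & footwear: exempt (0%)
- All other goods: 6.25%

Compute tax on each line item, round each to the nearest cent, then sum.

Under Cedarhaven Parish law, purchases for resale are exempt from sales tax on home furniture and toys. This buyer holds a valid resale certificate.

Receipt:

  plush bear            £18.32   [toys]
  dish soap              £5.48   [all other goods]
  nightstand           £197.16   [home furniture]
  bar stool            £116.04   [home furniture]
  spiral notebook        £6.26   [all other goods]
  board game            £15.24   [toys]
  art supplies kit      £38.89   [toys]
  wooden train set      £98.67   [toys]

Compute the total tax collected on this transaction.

£0.73

Plush bear £18.32: toys, buyer-exempt → 0% → £0.00
Dish soap £5.48: all other goods → 6.25% → £0.34
Nightstand £197.16: home furniture, buyer-exempt → 0% → £0.00
Bar stool £116.04: home furniture, buyer-exempt → 0% → £0.00
Spiral notebook £6.26: all other goods → 6.25% → £0.39
Board game £15.24: toys, buyer-exempt → 0% → £0.00
Art supplies kit £38.89: toys, buyer-exempt → 0% → £0.00
Wooden train set £98.67: toys, buyer-exempt → 0% → £0.00
Total tax = £0.34 + £0.39 = £0.73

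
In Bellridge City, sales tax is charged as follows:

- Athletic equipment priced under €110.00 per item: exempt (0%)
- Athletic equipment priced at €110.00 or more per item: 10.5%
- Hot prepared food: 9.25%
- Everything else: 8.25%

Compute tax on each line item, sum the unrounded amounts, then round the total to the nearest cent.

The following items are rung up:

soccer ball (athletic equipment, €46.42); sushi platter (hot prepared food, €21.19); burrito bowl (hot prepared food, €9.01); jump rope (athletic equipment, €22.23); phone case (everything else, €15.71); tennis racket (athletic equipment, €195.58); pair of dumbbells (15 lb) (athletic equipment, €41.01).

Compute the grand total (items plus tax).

Soccer ball €46.42: athletic equipment, under €110.00 → 0% → €0.00
Sushi platter €21.19: hot prepared food → 9.25% → €1.960075
Burrito bowl €9.01: hot prepared food → 9.25% → €0.833425
Jump rope €22.23: athletic equipment, under €110.00 → 0% → €0.00
Phone case €15.71: everything else → 8.25% → €1.296075
Tennis racket €195.58: athletic equipment, €110.00 or more → 10.5% → €20.5359
Pair of dumbbells (15 lb) €41.01: athletic equipment, under €110.00 → 0% → €0.00
Subtotal = €351.15; unrounded tax = €24.625475 → €24.63; total due = €375.78

€375.78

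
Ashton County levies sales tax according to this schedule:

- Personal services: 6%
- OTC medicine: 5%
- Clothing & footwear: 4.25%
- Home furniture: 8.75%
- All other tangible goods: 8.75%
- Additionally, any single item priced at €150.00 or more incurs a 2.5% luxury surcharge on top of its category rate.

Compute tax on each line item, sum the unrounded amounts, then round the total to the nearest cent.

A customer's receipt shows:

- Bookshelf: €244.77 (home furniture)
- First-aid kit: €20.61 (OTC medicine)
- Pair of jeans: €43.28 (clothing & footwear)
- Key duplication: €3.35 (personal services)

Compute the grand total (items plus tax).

Bookshelf €244.77: home furniture → 8.75% + 2.5% surcharge = 11.25% → €27.536625
First-aid kit €20.61: OTC medicine → 5% → €1.0305
Pair of jeans €43.28: clothing & footwear → 4.25% → €1.8394
Key duplication €3.35: personal services → 6% → €0.201
Subtotal = €312.01; unrounded tax = €30.607525 → €30.61; total due = €342.62

€342.62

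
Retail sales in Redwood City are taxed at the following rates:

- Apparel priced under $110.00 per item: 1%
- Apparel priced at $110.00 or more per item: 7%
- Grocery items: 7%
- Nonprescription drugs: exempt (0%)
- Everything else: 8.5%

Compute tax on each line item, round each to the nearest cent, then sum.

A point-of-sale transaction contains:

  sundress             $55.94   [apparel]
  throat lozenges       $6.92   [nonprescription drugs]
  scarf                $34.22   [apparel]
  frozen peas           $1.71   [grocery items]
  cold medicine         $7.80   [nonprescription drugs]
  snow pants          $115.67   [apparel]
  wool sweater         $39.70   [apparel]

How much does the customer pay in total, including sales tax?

Sundress $55.94: apparel, under $110.00 → 1% → $0.56
Throat lozenges $6.92: nonprescription drugs → 0% → $0.00
Scarf $34.22: apparel, under $110.00 → 1% → $0.34
Frozen peas $1.71: grocery items → 7% → $0.12
Cold medicine $7.80: nonprescription drugs → 0% → $0.00
Snow pants $115.67: apparel, $110.00 or more → 7% → $8.10
Wool sweater $39.70: apparel, under $110.00 → 1% → $0.40
Subtotal = $261.96; tax = $9.52; total due = $271.48

$271.48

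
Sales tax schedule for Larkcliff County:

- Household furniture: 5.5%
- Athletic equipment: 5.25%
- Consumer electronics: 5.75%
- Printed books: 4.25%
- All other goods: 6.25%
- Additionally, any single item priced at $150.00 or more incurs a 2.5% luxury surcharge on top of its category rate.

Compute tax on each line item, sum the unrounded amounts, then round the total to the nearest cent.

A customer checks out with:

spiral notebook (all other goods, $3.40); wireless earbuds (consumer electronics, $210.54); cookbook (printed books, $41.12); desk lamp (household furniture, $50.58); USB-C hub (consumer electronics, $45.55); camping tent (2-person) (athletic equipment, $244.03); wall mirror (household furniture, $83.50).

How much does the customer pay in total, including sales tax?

Spiral notebook $3.40: all other goods → 6.25% → $0.2125
Wireless earbuds $210.54: consumer electronics → 5.75% + 2.5% surcharge = 8.25% → $17.36955
Cookbook $41.12: printed books → 4.25% → $1.7476
Desk lamp $50.58: household furniture → 5.5% → $2.7819
USB-C hub $45.55: consumer electronics → 5.75% → $2.619125
Camping tent (2-person) $244.03: athletic equipment → 5.25% + 2.5% surcharge = 7.75% → $18.912325
Wall mirror $83.50: household furniture → 5.5% → $4.5925
Subtotal = $678.72; unrounded tax = $48.2355 → $48.24; total due = $726.96

$726.96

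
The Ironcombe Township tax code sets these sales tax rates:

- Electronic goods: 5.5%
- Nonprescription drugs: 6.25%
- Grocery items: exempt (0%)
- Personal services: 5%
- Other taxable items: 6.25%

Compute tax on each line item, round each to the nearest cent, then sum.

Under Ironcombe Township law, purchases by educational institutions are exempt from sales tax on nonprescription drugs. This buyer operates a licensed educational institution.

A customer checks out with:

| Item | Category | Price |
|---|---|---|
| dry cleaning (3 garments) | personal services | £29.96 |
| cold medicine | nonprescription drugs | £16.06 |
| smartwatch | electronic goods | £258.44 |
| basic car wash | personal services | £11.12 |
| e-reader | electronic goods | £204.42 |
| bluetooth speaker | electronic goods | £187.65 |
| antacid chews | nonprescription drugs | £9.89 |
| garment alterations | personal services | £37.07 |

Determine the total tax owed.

£39.68

Dry cleaning (3 garments) £29.96: personal services → 5% → £1.50
Cold medicine £16.06: nonprescription drugs, buyer-exempt → 0% → £0.00
Smartwatch £258.44: electronic goods → 5.5% → £14.21
Basic car wash £11.12: personal services → 5% → £0.56
E-reader £204.42: electronic goods → 5.5% → £11.24
Bluetooth speaker £187.65: electronic goods → 5.5% → £10.32
Antacid chews £9.89: nonprescription drugs, buyer-exempt → 0% → £0.00
Garment alterations £37.07: personal services → 5% → £1.85
Total tax = £1.50 + £14.21 + £0.56 + £11.24 + £10.32 + £1.85 = £39.68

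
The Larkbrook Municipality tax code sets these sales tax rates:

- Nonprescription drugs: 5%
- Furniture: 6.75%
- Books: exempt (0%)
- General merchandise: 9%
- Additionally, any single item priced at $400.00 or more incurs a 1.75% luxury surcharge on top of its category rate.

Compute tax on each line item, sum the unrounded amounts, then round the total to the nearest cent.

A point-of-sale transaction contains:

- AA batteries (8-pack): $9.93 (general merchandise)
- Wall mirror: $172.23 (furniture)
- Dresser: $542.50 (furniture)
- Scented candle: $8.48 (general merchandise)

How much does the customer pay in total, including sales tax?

AA batteries (8-pack) $9.93: general merchandise → 9% → $0.8937
Wall mirror $172.23: furniture → 6.75% → $11.625525
Dresser $542.50: furniture → 6.75% + 1.75% surcharge = 8.5% → $46.1125
Scented candle $8.48: general merchandise → 9% → $0.7632
Subtotal = $733.14; unrounded tax = $59.394925 → $59.39; total due = $792.53

$792.53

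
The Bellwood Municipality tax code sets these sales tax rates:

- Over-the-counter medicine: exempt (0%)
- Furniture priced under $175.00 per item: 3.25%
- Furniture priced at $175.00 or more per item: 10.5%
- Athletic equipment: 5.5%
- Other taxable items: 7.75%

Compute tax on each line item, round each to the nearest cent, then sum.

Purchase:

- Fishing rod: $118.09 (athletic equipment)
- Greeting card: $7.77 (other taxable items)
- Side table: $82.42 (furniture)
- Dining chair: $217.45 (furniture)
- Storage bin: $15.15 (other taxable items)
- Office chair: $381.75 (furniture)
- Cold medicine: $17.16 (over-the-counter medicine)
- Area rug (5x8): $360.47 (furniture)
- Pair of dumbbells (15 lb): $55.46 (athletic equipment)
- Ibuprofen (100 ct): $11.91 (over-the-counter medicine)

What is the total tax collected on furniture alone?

Side table $82.42: furniture, under $175.00 → 3.25% → $2.68
Dining chair $217.45: furniture, $175.00 or more → 10.5% → $22.83
Office chair $381.75: furniture, $175.00 or more → 10.5% → $40.08
Area rug (5x8) $360.47: furniture, $175.00 or more → 10.5% → $37.85
Tax on furniture = $2.68 + $22.83 + $40.08 + $37.85 = $103.44

$103.44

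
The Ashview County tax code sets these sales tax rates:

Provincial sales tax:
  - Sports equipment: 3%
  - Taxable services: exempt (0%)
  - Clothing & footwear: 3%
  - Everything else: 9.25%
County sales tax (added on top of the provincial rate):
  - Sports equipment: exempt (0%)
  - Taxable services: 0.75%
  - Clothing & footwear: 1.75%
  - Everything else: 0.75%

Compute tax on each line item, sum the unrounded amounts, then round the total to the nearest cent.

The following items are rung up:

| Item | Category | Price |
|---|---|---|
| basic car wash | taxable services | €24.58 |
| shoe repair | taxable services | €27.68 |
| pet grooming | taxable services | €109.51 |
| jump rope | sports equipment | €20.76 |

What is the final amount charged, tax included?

Basic car wash €24.58: taxable services → 0% + 0.75% county = 0.75% → €0.18435
Shoe repair €27.68: taxable services → 0% + 0.75% county = 0.75% → €0.2076
Pet grooming €109.51: taxable services → 0% + 0.75% county = 0.75% → €0.821325
Jump rope €20.76: sports equipment → 3% + 0% county = 3% → €0.6228
Subtotal = €182.53; unrounded tax = €1.836075 → €1.84; total due = €184.37

€184.37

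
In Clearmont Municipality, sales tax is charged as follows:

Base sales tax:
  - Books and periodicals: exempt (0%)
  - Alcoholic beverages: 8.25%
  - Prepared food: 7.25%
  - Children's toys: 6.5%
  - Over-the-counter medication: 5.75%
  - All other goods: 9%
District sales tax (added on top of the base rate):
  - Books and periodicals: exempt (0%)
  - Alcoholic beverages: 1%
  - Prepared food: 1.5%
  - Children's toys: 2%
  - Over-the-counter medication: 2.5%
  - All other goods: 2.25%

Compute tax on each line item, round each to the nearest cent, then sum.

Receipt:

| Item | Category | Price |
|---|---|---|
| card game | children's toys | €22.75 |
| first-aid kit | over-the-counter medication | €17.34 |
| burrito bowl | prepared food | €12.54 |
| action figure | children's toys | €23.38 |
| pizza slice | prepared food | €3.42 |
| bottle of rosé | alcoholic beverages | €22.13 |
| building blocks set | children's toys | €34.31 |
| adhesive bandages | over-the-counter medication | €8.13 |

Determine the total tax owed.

Card game €22.75: children's toys → 6.5% + 2% district = 8.5% → €1.93
First-aid kit €17.34: over-the-counter medication → 5.75% + 2.5% district = 8.25% → €1.43
Burrito bowl €12.54: prepared food → 7.25% + 1.5% district = 8.75% → €1.10
Action figure €23.38: children's toys → 6.5% + 2% district = 8.5% → €1.99
Pizza slice €3.42: prepared food → 7.25% + 1.5% district = 8.75% → €0.30
Bottle of rosé €22.13: alcoholic beverages → 8.25% + 1% district = 9.25% → €2.05
Building blocks set €34.31: children's toys → 6.5% + 2% district = 8.5% → €2.92
Adhesive bandages €8.13: over-the-counter medication → 5.75% + 2.5% district = 8.25% → €0.67
Total tax = €1.93 + €1.43 + €1.10 + €1.99 + €0.30 + €2.05 + €2.92 + €0.67 = €12.39

€12.39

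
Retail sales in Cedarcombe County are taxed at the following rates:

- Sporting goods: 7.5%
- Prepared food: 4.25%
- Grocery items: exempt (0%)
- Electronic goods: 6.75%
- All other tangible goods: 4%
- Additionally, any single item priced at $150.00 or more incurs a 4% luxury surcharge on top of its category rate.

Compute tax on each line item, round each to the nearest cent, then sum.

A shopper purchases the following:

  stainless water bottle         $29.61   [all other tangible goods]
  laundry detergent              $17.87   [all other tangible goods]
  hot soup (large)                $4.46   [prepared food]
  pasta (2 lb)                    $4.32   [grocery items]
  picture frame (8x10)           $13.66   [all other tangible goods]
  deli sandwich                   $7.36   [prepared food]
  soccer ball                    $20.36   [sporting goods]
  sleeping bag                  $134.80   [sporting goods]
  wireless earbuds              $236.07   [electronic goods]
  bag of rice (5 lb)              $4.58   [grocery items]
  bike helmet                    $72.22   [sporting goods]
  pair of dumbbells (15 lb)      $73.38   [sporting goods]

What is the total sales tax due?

$50.88

Stainless water bottle $29.61: all other tangible goods → 4% → $1.18
Laundry detergent $17.87: all other tangible goods → 4% → $0.71
Hot soup (large) $4.46: prepared food → 4.25% → $0.19
Pasta (2 lb) $4.32: grocery items → 0% → $0.00
Picture frame (8x10) $13.66: all other tangible goods → 4% → $0.55
Deli sandwich $7.36: prepared food → 4.25% → $0.31
Soccer ball $20.36: sporting goods → 7.5% → $1.53
Sleeping bag $134.80: sporting goods → 7.5% → $10.11
Wireless earbuds $236.07: electronic goods → 6.75% + 4% surcharge = 10.75% → $25.38
Bag of rice (5 lb) $4.58: grocery items → 0% → $0.00
Bike helmet $72.22: sporting goods → 7.5% → $5.42
Pair of dumbbells (15 lb) $73.38: sporting goods → 7.5% → $5.50
Total tax = $1.18 + $0.71 + $0.19 + $0.55 + $0.31 + $1.53 + $10.11 + $25.38 + $5.42 + $5.50 = $50.88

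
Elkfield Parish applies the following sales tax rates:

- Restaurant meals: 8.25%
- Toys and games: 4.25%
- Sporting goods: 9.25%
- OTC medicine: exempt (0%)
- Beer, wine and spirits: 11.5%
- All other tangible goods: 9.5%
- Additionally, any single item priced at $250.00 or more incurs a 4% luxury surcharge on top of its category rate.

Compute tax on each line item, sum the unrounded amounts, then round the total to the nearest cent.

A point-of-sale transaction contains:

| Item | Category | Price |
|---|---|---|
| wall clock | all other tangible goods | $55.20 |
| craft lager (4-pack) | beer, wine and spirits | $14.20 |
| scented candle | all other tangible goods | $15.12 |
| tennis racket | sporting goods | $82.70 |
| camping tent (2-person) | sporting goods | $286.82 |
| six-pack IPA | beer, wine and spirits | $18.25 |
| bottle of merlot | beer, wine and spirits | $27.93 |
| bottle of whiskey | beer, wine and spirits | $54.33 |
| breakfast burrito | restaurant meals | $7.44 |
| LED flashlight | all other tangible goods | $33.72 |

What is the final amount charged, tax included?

$665.05

Wall clock $55.20: all other tangible goods → 9.5% → $5.244
Craft lager (4-pack) $14.20: beer, wine and spirits → 11.5% → $1.633
Scented candle $15.12: all other tangible goods → 9.5% → $1.4364
Tennis racket $82.70: sporting goods → 9.25% → $7.64975
Camping tent (2-person) $286.82: sporting goods → 9.25% + 4% surcharge = 13.25% → $38.00365
Six-pack IPA $18.25: beer, wine and spirits → 11.5% → $2.09875
Bottle of merlot $27.93: beer, wine and spirits → 11.5% → $3.21195
Bottle of whiskey $54.33: beer, wine and spirits → 11.5% → $6.24795
Breakfast burrito $7.44: restaurant meals → 8.25% → $0.6138
LED flashlight $33.72: all other tangible goods → 9.5% → $3.2034
Subtotal = $595.71; unrounded tax = $69.34265 → $69.34; total due = $665.05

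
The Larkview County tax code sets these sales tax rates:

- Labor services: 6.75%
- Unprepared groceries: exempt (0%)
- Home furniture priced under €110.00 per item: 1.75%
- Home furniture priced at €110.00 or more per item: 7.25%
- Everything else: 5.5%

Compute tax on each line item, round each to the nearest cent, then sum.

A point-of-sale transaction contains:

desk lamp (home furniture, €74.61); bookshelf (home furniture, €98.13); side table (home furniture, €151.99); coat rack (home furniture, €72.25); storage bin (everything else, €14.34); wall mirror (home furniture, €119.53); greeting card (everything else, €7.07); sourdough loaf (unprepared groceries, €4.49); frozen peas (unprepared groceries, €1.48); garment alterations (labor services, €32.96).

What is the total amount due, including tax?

€604.23

Desk lamp €74.61: home furniture, under €110.00 → 1.75% → €1.31
Bookshelf €98.13: home furniture, under €110.00 → 1.75% → €1.72
Side table €151.99: home furniture, €110.00 or more → 7.25% → €11.02
Coat rack €72.25: home furniture, under €110.00 → 1.75% → €1.26
Storage bin €14.34: everything else → 5.5% → €0.79
Wall mirror €119.53: home furniture, €110.00 or more → 7.25% → €8.67
Greeting card €7.07: everything else → 5.5% → €0.39
Sourdough loaf €4.49: unprepared groceries → 0% → €0.00
Frozen peas €1.48: unprepared groceries → 0% → €0.00
Garment alterations €32.96: labor services → 6.75% → €2.22
Subtotal = €576.85; tax = €27.38; total due = €604.23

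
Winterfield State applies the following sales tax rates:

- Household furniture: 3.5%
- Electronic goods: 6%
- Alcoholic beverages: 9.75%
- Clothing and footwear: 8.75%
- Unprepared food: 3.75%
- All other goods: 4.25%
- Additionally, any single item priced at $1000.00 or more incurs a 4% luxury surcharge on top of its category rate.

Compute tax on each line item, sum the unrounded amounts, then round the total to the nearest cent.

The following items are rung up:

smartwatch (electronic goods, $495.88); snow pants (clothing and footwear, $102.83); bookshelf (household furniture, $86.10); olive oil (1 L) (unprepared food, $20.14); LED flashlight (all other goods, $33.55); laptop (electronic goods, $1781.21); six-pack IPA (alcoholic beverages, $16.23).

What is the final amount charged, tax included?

Smartwatch $495.88: electronic goods → 6% → $29.7528
Snow pants $102.83: clothing and footwear → 8.75% → $8.997625
Bookshelf $86.10: household furniture → 3.5% → $3.0135
Olive oil (1 L) $20.14: unprepared food → 3.75% → $0.75525
LED flashlight $33.55: all other goods → 4.25% → $1.425875
Laptop $1781.21: electronic goods → 6% + 4% surcharge = 10% → $178.121
Six-pack IPA $16.23: alcoholic beverages → 9.75% → $1.582425
Subtotal = $2535.94; unrounded tax = $223.648475 → $223.65; total due = $2759.59

$2759.59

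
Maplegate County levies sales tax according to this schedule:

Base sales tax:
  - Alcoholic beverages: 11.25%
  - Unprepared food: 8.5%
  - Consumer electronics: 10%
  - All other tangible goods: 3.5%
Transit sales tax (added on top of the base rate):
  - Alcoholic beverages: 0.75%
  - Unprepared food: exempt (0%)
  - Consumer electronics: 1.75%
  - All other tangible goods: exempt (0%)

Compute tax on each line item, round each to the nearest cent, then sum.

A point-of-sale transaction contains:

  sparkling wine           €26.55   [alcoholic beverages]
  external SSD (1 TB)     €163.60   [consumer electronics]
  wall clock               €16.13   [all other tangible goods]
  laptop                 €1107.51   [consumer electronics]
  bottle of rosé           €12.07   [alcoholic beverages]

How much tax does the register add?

Sparkling wine €26.55: alcoholic beverages → 11.25% + 0.75% transit = 12% → €3.19
External SSD (1 TB) €163.60: consumer electronics → 10% + 1.75% transit = 11.75% → €19.22
Wall clock €16.13: all other tangible goods → 3.5% + 0% transit = 3.5% → €0.56
Laptop €1107.51: consumer electronics → 10% + 1.75% transit = 11.75% → €130.13
Bottle of rosé €12.07: alcoholic beverages → 11.25% + 0.75% transit = 12% → €1.45
Total tax = €3.19 + €19.22 + €0.56 + €130.13 + €1.45 = €154.55

€154.55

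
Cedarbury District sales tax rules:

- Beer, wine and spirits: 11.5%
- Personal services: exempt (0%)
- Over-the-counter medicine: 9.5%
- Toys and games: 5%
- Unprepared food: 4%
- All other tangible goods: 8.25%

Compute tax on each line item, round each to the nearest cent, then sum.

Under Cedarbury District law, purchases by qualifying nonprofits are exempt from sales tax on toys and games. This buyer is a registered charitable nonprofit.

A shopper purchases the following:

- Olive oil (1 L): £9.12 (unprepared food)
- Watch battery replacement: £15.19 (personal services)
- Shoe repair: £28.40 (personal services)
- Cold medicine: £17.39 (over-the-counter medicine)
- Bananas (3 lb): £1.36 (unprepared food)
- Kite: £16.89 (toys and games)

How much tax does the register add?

£2.06

Olive oil (1 L) £9.12: unprepared food → 4% → £0.36
Watch battery replacement £15.19: personal services → 0% → £0.00
Shoe repair £28.40: personal services → 0% → £0.00
Cold medicine £17.39: over-the-counter medicine → 9.5% → £1.65
Bananas (3 lb) £1.36: unprepared food → 4% → £0.05
Kite £16.89: toys and games, buyer-exempt → 0% → £0.00
Total tax = £0.36 + £1.65 + £0.05 = £2.06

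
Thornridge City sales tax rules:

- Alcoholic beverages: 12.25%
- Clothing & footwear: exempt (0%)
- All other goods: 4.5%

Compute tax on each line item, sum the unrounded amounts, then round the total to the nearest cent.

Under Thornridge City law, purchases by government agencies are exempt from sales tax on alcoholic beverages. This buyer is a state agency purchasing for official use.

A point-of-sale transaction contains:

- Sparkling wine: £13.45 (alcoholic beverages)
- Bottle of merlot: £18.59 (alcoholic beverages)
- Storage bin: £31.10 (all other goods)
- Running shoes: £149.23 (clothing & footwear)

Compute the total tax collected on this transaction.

£1.40

Sparkling wine £13.45: alcoholic beverages, buyer-exempt → 0% → £0.00
Bottle of merlot £18.59: alcoholic beverages, buyer-exempt → 0% → £0.00
Storage bin £31.10: all other goods → 4.5% → £1.3995
Running shoes £149.23: clothing & footwear → 0% → £0.00
Unrounded tax sum = £1.3995 → £1.40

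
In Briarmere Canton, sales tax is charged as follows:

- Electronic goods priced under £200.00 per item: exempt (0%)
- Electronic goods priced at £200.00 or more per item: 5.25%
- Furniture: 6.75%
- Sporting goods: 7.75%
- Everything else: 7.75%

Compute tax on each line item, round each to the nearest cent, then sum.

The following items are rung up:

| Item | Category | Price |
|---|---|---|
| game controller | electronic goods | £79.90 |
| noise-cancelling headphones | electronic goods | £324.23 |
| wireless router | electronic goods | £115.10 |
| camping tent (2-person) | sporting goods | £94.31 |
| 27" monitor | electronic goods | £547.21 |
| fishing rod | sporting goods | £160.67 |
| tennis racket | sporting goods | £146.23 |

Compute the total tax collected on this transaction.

£76.84

Game controller £79.90: electronic goods, under £200.00 → 0% → £0.00
Noise-cancelling headphones £324.23: electronic goods, £200.00 or more → 5.25% → £17.02
Wireless router £115.10: electronic goods, under £200.00 → 0% → £0.00
Camping tent (2-person) £94.31: sporting goods → 7.75% → £7.31
27" monitor £547.21: electronic goods, £200.00 or more → 5.25% → £28.73
Fishing rod £160.67: sporting goods → 7.75% → £12.45
Tennis racket £146.23: sporting goods → 7.75% → £11.33
Total tax = £17.02 + £7.31 + £28.73 + £12.45 + £11.33 = £76.84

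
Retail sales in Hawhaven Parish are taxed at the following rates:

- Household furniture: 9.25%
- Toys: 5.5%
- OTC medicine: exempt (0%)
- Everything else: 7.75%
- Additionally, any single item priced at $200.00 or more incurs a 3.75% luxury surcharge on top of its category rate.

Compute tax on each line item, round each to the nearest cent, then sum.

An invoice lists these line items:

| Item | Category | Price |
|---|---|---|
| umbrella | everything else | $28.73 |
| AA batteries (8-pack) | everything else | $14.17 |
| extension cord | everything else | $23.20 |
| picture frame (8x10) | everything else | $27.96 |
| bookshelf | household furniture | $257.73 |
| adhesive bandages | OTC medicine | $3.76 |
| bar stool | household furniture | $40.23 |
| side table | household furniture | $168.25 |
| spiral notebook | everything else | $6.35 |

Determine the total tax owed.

Umbrella $28.73: everything else → 7.75% → $2.23
AA batteries (8-pack) $14.17: everything else → 7.75% → $1.10
Extension cord $23.20: everything else → 7.75% → $1.80
Picture frame (8x10) $27.96: everything else → 7.75% → $2.17
Bookshelf $257.73: household furniture → 9.25% + 3.75% surcharge = 13% → $33.50
Adhesive bandages $3.76: OTC medicine → 0% → $0.00
Bar stool $40.23: household furniture → 9.25% → $3.72
Side table $168.25: household furniture → 9.25% → $15.56
Spiral notebook $6.35: everything else → 7.75% → $0.49
Total tax = $2.23 + $1.10 + $1.80 + $2.17 + $33.50 + $3.72 + $15.56 + $0.49 = $60.57

$60.57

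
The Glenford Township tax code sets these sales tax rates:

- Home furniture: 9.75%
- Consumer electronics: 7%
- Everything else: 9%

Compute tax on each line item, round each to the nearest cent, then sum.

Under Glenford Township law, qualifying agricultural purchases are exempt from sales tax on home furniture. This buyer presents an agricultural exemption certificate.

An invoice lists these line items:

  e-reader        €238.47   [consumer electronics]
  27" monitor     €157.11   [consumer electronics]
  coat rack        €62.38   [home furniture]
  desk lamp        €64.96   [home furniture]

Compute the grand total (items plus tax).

€550.61

E-reader €238.47: consumer electronics → 7% → €16.69
27" monitor €157.11: consumer electronics → 7% → €11.00
Coat rack €62.38: home furniture, buyer-exempt → 0% → €0.00
Desk lamp €64.96: home furniture, buyer-exempt → 0% → €0.00
Subtotal = €522.92; tax = €27.69; total due = €550.61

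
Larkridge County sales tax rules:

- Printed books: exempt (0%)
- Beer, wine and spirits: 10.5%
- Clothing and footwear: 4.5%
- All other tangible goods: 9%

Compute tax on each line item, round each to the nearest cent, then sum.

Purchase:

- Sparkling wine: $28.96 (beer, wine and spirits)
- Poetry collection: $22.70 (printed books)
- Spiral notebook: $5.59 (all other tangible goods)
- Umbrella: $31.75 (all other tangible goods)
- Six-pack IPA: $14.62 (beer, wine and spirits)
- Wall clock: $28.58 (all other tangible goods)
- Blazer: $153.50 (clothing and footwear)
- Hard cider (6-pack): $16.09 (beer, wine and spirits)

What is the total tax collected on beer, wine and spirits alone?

Sparkling wine $28.96: beer, wine and spirits → 10.5% → $3.04
Six-pack IPA $14.62: beer, wine and spirits → 10.5% → $1.54
Hard cider (6-pack) $16.09: beer, wine and spirits → 10.5% → $1.69
Tax on beer, wine and spirits = $3.04 + $1.54 + $1.69 = $6.27

$6.27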